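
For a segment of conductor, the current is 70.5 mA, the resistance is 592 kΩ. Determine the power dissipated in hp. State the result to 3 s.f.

3.95 hp

P is given directly by: P = I²R.
I = 70.5 mA = 0.07050 A; R = 592 kΩ = 5.920×10^5 Ω.
P = 2942 W
2942 W × (1 hp / 745.7 W) = 3.946 hp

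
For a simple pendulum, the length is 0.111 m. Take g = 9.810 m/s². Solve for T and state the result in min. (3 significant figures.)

0.0111 min

Directly: T = 2π√(L/g).
L = 0.111 m; g = 9.810 m/s².
T = 0.6684 s
0.6684 s × (1 min / 60.00 s) = 0.01114 min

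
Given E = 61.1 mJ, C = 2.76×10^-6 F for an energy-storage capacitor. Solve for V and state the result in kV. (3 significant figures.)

Solving E = ½C·V² for V: V = √(2E/C).
E = 61.1 mJ = 0.06110 J; C = 2.76×10^-6 F.
V = 210.4 V  (the unit combination reduces to kg·m²/(A·s³) = V)
210.4 V × (1 kV / 1000 V) = 0.2104 kV

0.210 kV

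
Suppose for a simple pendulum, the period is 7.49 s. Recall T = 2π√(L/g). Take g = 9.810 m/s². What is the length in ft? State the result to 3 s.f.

45.7 ft

Rearranging T = 2π√(L/g) for L: L = g·(T/2π)².
T = 7.49 s; g = 9.810 m/s².
L = 13.94 m
13.94 m × (1 ft / 0.3048 m) = 45.74 ft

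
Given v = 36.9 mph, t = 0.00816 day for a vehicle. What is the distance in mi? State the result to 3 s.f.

7.23 mi

Solving v = d/t for d: d = v·t.
v = 36.9 mph = 16.50 m/s; t = 0.00816 day = 705.0 s.
d = 11630 m
11630 m × (1 mi / 1609 m) = 7.226 mi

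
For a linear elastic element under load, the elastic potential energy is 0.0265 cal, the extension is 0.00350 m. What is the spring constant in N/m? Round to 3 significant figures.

18100 N/m

Rearranging U = ½k·x² for k: k = 2U/x².
U = 0.0265 cal = 0.1109 J; x = 0.00350 m.
k = 18102 N/m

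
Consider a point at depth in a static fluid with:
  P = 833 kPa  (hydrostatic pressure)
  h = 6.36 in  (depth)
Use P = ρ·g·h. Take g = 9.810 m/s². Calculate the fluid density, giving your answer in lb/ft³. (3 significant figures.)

Rearranging: ρ = P/(g·h).
P = 833 kPa = 8.330×10^5 Pa; h = 6.36 in = 0.1615 m; g = 9.810 m/s².
ρ = 5.256×10^5 kg/m³
5.256×10^5 kg/m³ × (1 lb/ft³ / 16.02 kg/m³) = 32814 lb/ft³

32800 lb/ft³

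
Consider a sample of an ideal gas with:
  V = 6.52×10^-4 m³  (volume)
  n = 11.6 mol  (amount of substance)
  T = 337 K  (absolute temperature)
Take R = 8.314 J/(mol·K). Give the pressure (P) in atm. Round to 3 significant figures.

Directly: P = nRT/V.
V = 6.52×10^-4 m³; n = 11.6 mol; T = 337 K; R = 8.314 J/(mol·K).
P = 4.985×10^7 Pa
4.985×10^7 Pa × (1 atm / 1.013×10^5 Pa) = 492.0 atm

492 atm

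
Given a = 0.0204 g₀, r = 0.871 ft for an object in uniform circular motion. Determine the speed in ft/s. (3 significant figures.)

0.756 ft/s

Solving a = v²/r for v: v = √(a·r).
a = 0.0204 g₀ = 0.2001 m/s²; r = 0.871 ft = 0.2655 m.
v = 0.2305 m/s
0.2305 m/s × (1 ft/s / 0.3048 m/s) = 0.7561 ft/s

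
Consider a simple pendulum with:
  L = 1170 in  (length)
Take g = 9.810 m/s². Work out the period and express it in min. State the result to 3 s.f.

0.182 min

T is given directly by: T = 2π√(L/g).
L = 1170 in = 29.72 m; g = 9.810 m/s².
T = 10.94 s
10.94 s × (1 min / 60.00 s) = 0.1823 min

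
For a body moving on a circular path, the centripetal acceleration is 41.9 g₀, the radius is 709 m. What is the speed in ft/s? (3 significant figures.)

Rearranging: v = √(a·r).
a = 41.9 g₀ = 410.9 m/s²; r = 709 m.
v = 539.7 m/s
539.7 m/s × (1 ft/s / 0.3048 m/s) = 1771 ft/s

1770 ft/s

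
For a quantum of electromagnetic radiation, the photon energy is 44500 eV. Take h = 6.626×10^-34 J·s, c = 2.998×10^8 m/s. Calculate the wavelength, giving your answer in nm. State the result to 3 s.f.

Rearranging E = h·c/λ for λ: λ = hc/E.
E = 44500 eV = 7.130×10^-15 J; h = 6.626×10^-34 J·s; c = 2.998×10^8 m/s.
λ = 2.786×10^-11 m
2.786×10^-11 m × (1 nm / 1.000×10^-9 m) = 0.02786 nm

0.0279 nm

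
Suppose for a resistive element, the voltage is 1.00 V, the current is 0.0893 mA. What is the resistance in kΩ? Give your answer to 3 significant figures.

11.2 kΩ

Rearranging: R = V/I.
V = 1.00 V; I = 0.0893 mA = 8.930×10^-5 A.
R = 11198 Ω
11198 Ω × (1 kΩ / 1000 Ω) = 11.20 kΩ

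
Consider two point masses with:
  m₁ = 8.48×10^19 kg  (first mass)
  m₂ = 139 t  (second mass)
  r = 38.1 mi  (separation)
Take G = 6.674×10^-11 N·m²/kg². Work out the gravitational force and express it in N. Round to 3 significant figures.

2.09×10^5 N

F is given directly by: F = Gm₁m₂/r².
m₁ = 8.48×10^19 kg; m₂ = 139 t = 1.390×10^5 kg; r = 38.1 mi = 61316 m; G = 6.674×10^-11 N·m²/kg².
F = 2.092×10^5 N  (the unit combination reduces to kg·m/s² = N)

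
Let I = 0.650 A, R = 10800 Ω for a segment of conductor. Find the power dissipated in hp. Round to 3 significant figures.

Directly: P = I²R.
I = 0.650 A; R = 10800 Ω.
P = 4563 W
4563 W × (1 hp / 745.7 W) = 6.119 hp

6.12 hp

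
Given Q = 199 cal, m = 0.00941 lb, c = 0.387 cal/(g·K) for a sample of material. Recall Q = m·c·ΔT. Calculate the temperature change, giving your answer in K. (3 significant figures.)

120 K

Solving Q = m·c·ΔT for ΔT: ΔT = Q/(m·c).
Q = 199 cal = 832.6 J; m = 0.00941 lb = 0.004268 kg; c = 0.387 cal/(g·K) = 1619 J/(kg·K).
ΔT = 120.5 K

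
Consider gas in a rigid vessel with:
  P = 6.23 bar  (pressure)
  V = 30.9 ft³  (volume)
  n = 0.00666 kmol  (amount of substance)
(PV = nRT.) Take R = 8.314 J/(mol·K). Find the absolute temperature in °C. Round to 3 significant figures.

From the ideal-gas law: T = PV/(nR).
P = 6.23 bar = 6.230×10^5 Pa; V = 30.9 ft³ = 0.8750 m³; n = 0.00666 kmol = 6.660 mol; R = 8.314 J/(mol·K).
T = 9845 K
9845 K − 273.15 = 9572 °C

9570 °C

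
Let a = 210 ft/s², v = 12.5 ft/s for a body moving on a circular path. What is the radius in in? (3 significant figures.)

8.93 in

Rearranging a = v²/r for r: r = v²/a.
a = 210 ft/s² = 64.01 m/s²; v = 12.5 ft/s = 3.810 m/s.
r = 0.2268 m
0.2268 m × (1 in / 0.02540 m) = 8.929 in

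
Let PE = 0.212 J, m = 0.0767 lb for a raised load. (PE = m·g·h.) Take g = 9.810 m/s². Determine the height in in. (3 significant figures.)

Rearranging PE = m·g·h for h: h = PE/(m·g).
PE = 0.212 J; m = 0.0767 lb = 0.03479 kg; g = 9.810 m/s².
h = 0.6212 m
0.6212 m × (1 in / 0.02540 m) = 24.46 in

24.5 in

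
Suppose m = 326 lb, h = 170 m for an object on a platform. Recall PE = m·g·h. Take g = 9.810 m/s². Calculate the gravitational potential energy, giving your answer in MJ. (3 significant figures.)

Directly: PE = mgh.
m = 326 lb = 147.9 kg; h = 170 m; g = 9.810 m/s².
PE = 2.466×10^5 J
2.466×10^5 J × (1 MJ / 1.000×10^6 J) = 0.2466 MJ

0.247 MJ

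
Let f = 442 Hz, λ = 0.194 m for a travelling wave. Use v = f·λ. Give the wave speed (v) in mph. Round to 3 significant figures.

192 mph

v is given directly by: v = fλ.
f = 442 Hz; λ = 0.194 m.
v = 85.75 m/s
85.75 m/s × (1 mph / 0.4470 m/s) = 191.8 mph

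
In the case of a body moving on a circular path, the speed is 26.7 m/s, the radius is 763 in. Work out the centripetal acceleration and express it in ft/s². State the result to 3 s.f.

Directly: a = v²/r.
v = 26.7 m/s; r = 763 in = 19.38 m.
a = 36.78 m/s²
36.78 m/s² × (1 ft/s² / 0.3048 m/s²) = 120.7 ft/s²

121 ft/s²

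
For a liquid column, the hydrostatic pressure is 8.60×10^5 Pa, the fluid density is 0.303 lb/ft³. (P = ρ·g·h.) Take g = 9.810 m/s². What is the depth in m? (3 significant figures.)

Solving P = ρ·g·h for h: h = P/(ρ·g).
P = 8.60×10^5 Pa; ρ = 0.303 lb/ft³ = 4.854 kg/m³; g = 9.810 m/s².
h = 18062 m

18100 m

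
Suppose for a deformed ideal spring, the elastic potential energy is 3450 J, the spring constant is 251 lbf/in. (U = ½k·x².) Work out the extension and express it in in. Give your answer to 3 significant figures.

15.6 in

Solving U = ½k·x² for x: x = √(2U/k).
U = 3450 J; k = 251 lbf/in = 43957 N/m.
x = 0.3962 m
0.3962 m × (1 in / 0.02540 m) = 15.60 in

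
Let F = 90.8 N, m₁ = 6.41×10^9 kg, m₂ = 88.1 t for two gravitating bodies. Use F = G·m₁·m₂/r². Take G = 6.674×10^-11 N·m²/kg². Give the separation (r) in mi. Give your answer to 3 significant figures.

Rearranging: r = √(G·m₁m₂/F).
F = 90.8 N; m₁ = 6.41×10^9 kg; m₂ = 88.1 t = 88100 kg; G = 6.674×10^-11 N·m²/kg².
r = 20.37 m
20.37 m × (1 mi / 1609 m) = 0.01266 mi

0.0127 mi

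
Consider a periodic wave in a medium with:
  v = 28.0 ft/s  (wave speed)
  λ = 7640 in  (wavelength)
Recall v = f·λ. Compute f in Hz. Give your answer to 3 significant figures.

Rearranging v = f·λ for f: f = v/λ.
v = 28.0 ft/s = 8.534 m/s; λ = 7640 in = 194.1 m.
f = 0.04398 Hz

0.0440 Hz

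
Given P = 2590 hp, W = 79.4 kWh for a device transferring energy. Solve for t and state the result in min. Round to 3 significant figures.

Solving P = W/t for t: t = W/P.
P = 2590 hp = 1.931×10^6 W; W = 79.4 kWh = 2.858×10^8 J.
t = 148.0 s
148.0 s × (1 min / 60.00 s) = 2.467 min

2.47 min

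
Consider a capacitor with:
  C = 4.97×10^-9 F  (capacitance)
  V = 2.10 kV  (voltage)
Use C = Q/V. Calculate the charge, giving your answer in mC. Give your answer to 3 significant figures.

0.0104 mC

Rearranging C = Q/V for Q: Q = CV.
C = 4.97×10^-9 F; V = 2.10 kV = 2100 V.
Q = 1.044×10^-5 C
1.044×10^-5 C × (1 mC / 0.001000 C) = 0.01044 mC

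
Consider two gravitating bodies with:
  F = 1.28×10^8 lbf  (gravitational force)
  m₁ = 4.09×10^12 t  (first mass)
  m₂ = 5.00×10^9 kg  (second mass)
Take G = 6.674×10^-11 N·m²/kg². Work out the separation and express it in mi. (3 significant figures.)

0.962 mi

Solving F = G·m₁·m₂/r² for r: r = √(G·m₁m₂/F).
F = 1.28×10^8 lbf = 5.694×10^8 N; m₁ = 4.09×10^12 t = 4.090×10^15 kg; m₂ = 5.00×10^9 kg; G = 6.674×10^-11 N·m²/kg².
r = 1548 m
1548 m × (1 mi / 1609 m) = 0.9620 mi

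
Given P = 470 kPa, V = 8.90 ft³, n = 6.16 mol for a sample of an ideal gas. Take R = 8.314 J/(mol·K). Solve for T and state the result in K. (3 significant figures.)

From the ideal-gas law: T = PV/(nR).
P = 470 kPa = 4.700×10^5 Pa; V = 8.90 ft³ = 0.2520 m³; n = 6.16 mol; R = 8.314 J/(mol·K).
T = 2313 K

2310 K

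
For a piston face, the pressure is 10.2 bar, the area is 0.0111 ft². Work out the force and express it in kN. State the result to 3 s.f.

1.05 kN

Rearranging P = F/A for F: F = P·A.
P = 10.2 bar = 1.020×10^6 Pa; A = 0.0111 ft² = 0.001031 m².
F = 1052 N
1052 N × (1 kN / 1000 N) = 1.052 kN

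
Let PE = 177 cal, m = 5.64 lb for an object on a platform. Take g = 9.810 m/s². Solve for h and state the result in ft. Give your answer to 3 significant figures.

96.8 ft

Rearranging PE = m·g·h for h: h = PE/(m·g).
PE = 177 cal = 740.6 J; m = 5.64 lb = 2.558 kg; g = 9.810 m/s².
h = 29.51 m
29.51 m × (1 ft / 0.3048 m) = 96.81 ft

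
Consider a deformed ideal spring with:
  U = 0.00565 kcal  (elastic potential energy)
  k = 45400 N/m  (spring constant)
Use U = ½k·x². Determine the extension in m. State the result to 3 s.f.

Rearranging: x = √(2U/k).
U = 0.00565 kcal = 23.64 J; k = 45400 N/m.
x = 0.03227 m

0.0323 m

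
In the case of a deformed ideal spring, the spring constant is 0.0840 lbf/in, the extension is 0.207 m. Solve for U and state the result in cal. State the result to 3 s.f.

0.0753 cal

U is given directly by: U = ½kx².
k = 0.0840 lbf/in = 14.71 N/m; x = 0.207 m.
U = 0.3152 J  (the unit combination reduces to kg·m²/s² = J)
0.3152 J × (1 cal / 4.184 J) = 0.07533 cal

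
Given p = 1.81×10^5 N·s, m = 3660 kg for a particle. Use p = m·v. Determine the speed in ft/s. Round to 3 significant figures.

Rearranging p = m·v for v: v = p/m.
p = 1.81×10^5 N·s = 1.810×10^5 kg·m/s; m = 3660 kg.
v = 49.45 m/s
49.45 m/s × (1 ft/s / 0.3048 m/s) = 162.2 ft/s

162 ft/s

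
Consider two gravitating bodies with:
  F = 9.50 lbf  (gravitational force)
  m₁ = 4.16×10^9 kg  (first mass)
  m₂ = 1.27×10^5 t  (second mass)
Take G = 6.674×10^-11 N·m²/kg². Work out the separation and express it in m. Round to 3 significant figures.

Rearranging: r = √(G·m₁m₂/F).
F = 9.50 lbf = 42.26 N; m₁ = 4.16×10^9 kg; m₂ = 1.27×10^5 t = 1.270×10^8 kg; G = 6.674×10^-11 N·m²/kg².
r = 913.5 m

913 m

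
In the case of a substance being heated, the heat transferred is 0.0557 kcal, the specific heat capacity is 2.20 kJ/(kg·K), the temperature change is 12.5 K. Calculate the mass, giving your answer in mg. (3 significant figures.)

Rearranging: m = Q/(c·ΔT).
Q = 0.0557 kcal = 233.0 J; c = 2.20 kJ/(kg·K) = 2200 J/(kg·K); ΔT = 12.5 K.
m = 0.008475 kg
0.008475 kg × (1 mg / 1.000×10^-6 kg) = 8475 mg

8470 mg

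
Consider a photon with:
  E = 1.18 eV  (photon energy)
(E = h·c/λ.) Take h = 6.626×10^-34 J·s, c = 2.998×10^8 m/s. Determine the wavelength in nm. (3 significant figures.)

1050 nm

Rearranging E = h·c/λ for λ: λ = hc/E.
E = 1.18 eV = 1.891×10^-19 J; h = 6.626×10^-34 J·s; c = 2.998×10^8 m/s.
λ = 1.051×10^-6 m
1.051×10^-6 m × (1 nm / 1.000×10^-9 m) = 1051 nm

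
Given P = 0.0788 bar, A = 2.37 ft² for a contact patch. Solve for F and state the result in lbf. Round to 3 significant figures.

Solving P = F/A for F: F = P·A.
P = 0.0788 bar = 7880 Pa; A = 2.37 ft² = 0.2202 m².
F = 1735 N
1735 N × (1 lbf / 4.448 N) = 390.0 lbf

390 lbf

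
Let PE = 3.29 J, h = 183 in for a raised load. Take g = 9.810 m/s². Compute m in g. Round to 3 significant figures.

72.2 g

Rearranging PE = m·g·h for m: m = PE/(g·h).
PE = 3.29 J; h = 183 in = 4.648 m; g = 9.810 m/s².
m = 0.07215 kg
0.07215 kg × (1 g / 0.001000 kg) = 72.15 g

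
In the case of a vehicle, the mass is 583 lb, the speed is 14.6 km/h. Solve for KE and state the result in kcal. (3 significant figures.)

0.520 kcal

Directly: KE = ½mv².
m = 583 lb = 264.4 kg; v = 14.6 km/h = 4.056 m/s.
KE = 2175 J
2175 J × (1 kcal / 4184 J) = 0.5198 kcal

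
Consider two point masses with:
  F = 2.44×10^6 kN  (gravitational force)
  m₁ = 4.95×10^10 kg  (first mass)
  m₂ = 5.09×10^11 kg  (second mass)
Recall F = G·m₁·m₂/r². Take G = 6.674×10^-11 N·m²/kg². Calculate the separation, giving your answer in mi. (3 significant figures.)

0.0163 mi

Solving F = G·m₁·m₂/r² for r: r = √(G·m₁m₂/F).
F = 2.44×10^6 kN = 2.440×10^9 N; m₁ = 4.95×10^10 kg; m₂ = 5.09×10^11 kg; G = 6.674×10^-11 N·m²/kg².
r = 26.25 m
26.25 m × (1 mi / 1609 m) = 0.01631 mi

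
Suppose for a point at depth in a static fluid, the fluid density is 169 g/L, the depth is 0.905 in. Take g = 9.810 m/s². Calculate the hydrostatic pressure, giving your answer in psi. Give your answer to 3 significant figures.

0.00553 psi

P is given directly by: P = ρgh.
ρ = 169 g/L = 169.0 kg/m³; h = 0.905 in = 0.02299 m; g = 9.810 m/s².
P = 38.11 Pa
38.11 Pa × (1 psi / 6895 Pa) = 0.005527 psi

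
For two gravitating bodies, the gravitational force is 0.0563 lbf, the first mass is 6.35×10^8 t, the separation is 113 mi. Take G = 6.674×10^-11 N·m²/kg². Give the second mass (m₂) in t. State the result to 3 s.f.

1.95×10^5 t

From Newton's law of gravitation: m₂ = F·r²/(G·m₁).
F = 0.0563 lbf = 0.2504 N; m₁ = 6.35×10^8 t = 6.350×10^11 kg; r = 113 mi = 1.819×10^5 m; G = 6.674×10^-11 N·m²/kg².
m₂ = 1.954×10^8 kg
1.954×10^8 kg × (1 t / 1000 kg) = 1.954×10^5 t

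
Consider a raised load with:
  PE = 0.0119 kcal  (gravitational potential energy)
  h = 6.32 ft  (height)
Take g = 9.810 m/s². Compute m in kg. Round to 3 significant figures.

Rearranging PE = m·g·h for m: m = PE/(g·h).
PE = 0.0119 kcal = 49.79 J; h = 6.32 ft = 1.926 m; g = 9.810 m/s².
m = 2.635 kg

2.63 kg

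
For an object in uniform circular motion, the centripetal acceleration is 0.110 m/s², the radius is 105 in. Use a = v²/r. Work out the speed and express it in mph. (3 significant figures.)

1.21 mph

Rearranging a = v²/r for v: v = √(a·r).
a = 0.110 m/s²; r = 105 in = 2.667 m.
v = 0.5416 m/s
0.5416 m/s × (1 mph / 0.4470 m/s) = 1.212 mph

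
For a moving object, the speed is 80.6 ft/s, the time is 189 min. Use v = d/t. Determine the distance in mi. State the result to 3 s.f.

173 mi

Rearranging: d = v·t.
v = 80.6 ft/s = 24.57 m/s; t = 189 min = 11340 s.
d = 2.786×10^5 m
2.786×10^5 m × (1 mi / 1609 m) = 173.1 mi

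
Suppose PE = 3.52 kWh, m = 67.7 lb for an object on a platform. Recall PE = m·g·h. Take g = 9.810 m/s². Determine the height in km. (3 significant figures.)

42.1 km

Rearranging: h = PE/(m·g).
PE = 3.52 kWh = 1.267×10^7 J; m = 67.7 lb = 30.71 kg; g = 9.810 m/s².
h = 42065 m
42065 m × (1 km / 1000 m) = 42.07 km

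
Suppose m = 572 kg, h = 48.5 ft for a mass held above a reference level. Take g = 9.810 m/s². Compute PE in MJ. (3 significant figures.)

PE is given directly by: PE = mgh.
m = 572 kg; h = 48.5 ft = 14.78 m; g = 9.810 m/s².
PE = 82951 J
82951 J × (1 MJ / 1.000×10^6 J) = 0.08295 MJ

0.0830 MJ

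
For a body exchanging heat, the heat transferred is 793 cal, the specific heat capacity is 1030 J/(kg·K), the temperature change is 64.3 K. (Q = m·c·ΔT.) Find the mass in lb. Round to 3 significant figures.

Solving Q = m·c·ΔT for m: m = Q/(c·ΔT).
Q = 793 cal = 3318 J; c = 1030 J/(kg·K); ΔT = 64.3 K.
m = 0.05010 kg
0.05010 kg × (1 lb / 0.4536 kg) = 0.1104 lb

0.110 lb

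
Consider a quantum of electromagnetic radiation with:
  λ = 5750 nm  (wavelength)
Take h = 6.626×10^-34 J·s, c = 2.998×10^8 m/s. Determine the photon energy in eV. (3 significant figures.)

Directly: E = hc/λ.
λ = 5750 nm = 5.750×10^-6 m; h = 6.626×10^-34 J·s; c = 2.998×10^8 m/s.
E = 3.455×10^-20 J  (the unit combination reduces to kg·m²/s² = J)
3.455×10^-20 J × (1 eV / 1.602×10^-19 J) = 0.2156 eV

0.216 eV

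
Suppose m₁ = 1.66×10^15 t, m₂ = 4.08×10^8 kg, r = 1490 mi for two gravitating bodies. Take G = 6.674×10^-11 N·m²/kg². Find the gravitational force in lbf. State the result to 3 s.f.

1770 lbf

F is given directly by: F = Gm₁m₂/r².
m₁ = 1.66×10^15 t = 1.660×10^18 kg; m₂ = 4.08×10^8 kg; r = 1490 mi = 2.398×10^6 m; G = 6.674×10^-11 N·m²/kg².
F = 7861 N  (the unit combination reduces to kg·m/s² = N)
7861 N × (1 lbf / 4.448 N) = 1767 lbf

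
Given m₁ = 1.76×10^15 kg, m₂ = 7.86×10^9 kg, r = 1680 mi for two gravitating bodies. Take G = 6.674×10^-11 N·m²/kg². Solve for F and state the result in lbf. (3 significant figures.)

28.4 lbf

From Newton's law of gravitation: F = Gm₁m₂/r².
m₁ = 1.76×10^15 kg; m₂ = 7.86×10^9 kg; r = 1680 mi = 2.704×10^6 m; G = 6.674×10^-11 N·m²/kg².
F = 126.3 N  (the unit combination reduces to kg·m/s² = N)
126.3 N × (1 lbf / 4.448 N) = 28.39 lbf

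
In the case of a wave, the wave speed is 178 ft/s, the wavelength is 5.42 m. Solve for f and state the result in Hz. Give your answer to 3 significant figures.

10.0 Hz

Rearranging v = f·λ for f: f = v/λ.
v = 178 ft/s = 54.25 m/s; λ = 5.42 m.
f = 10.01 Hz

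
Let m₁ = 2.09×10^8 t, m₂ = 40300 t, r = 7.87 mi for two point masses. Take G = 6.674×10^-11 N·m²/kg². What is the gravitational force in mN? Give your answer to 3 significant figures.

3500 mN

From Newton's law of gravitation: F = Gm₁m₂/r².
m₁ = 2.09×10^8 t = 2.090×10^11 kg; m₂ = 40300 t = 4.030×10^7 kg; r = 7.87 mi = 12666 m; G = 6.674×10^-11 N·m²/kg².
F = 3.504 N
3.504 N × (1 mN / 0.001000 N) = 3504 mN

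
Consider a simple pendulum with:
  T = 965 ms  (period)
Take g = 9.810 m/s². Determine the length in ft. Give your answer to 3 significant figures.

Rearranging T = 2π√(L/g) for L: L = g·(T/2π)².
T = 965 ms = 0.9650 s; g = 9.810 m/s².
L = 0.2314 m
0.2314 m × (1 ft / 0.3048 m) = 0.7592 ft

0.759 ft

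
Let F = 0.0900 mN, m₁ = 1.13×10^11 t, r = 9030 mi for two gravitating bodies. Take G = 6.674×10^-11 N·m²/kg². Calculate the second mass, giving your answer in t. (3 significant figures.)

From Newton's law of gravitation: m₂ = F·r²/(G·m₁).
F = 0.0900 mN = 9.000×10^-5 N; m₁ = 1.13×10^11 t = 1.130×10^14 kg; r = 9030 mi = 1.453×10^7 m; G = 6.674×10^-11 N·m²/kg².
m₂ = 2.520×10^6 kg
2.520×10^6 kg × (1 t / 1000 kg) = 2520 t

2520 t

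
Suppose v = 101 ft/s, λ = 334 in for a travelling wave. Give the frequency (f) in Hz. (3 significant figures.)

3.63 Hz

Rearranging: f = v/λ.
v = 101 ft/s = 30.78 m/s; λ = 334 in = 8.484 m.
f = 3.629 Hz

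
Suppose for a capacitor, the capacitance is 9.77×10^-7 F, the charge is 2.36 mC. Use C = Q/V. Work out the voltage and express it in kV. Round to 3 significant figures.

Solving C = Q/V for V: V = Q/C.
C = 9.77×10^-7 F; Q = 2.36 mC = 0.002360 C.
V = 2416 V  (the unit combination reduces to kg·m²/(A·s³) = V)
2416 V × (1 kV / 1000 V) = 2.416 kV

2.42 kV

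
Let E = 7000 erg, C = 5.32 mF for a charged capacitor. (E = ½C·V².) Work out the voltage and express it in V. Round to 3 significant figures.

Rearranging E = ½C·V² for V: V = √(2E/C).
E = 7000 erg = 7.000×10^-4 J; C = 5.32 mF = 0.005320 F.
V = 0.5130 V

0.513 V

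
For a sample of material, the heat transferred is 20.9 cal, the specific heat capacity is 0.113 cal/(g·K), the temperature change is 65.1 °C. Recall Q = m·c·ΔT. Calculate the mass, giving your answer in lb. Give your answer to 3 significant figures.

Rearranging Q = m·c·ΔT for m: m = Q/(c·ΔT).
Q = 20.9 cal = 87.45 J; c = 0.113 cal/(g·K) = 472.8 J/(kg·K); ΔT = 65.1 °C = 65.10 K.
m = 0.002841 kg
0.002841 kg × (1 lb / 0.4536 kg) = 0.006264 lb

0.00626 lb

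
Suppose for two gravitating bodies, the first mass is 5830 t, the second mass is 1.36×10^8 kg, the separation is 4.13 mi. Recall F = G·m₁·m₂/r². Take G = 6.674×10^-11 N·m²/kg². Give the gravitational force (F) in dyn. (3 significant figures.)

F is given directly by: F = Gm₁m₂/r².
m₁ = 5830 t = 5.830×10^6 kg; m₂ = 1.36×10^8 kg; r = 4.13 mi = 6647 m; G = 6.674×10^-11 N·m²/kg².
F = 0.001198 N
0.001198 N × (1 dyn / 1.000×10^-5 N) = 119.8 dyn

120 dyn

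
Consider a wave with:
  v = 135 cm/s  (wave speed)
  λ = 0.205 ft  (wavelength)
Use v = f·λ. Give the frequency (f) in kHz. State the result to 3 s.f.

Solving v = f·λ for f: f = v/λ.
v = 135 cm/s = 1.350 m/s; λ = 0.205 ft = 0.06248 m.
f = 21.61 Hz
21.61 Hz × (1 kHz / 1000 Hz) = 0.02161 kHz

0.0216 kHz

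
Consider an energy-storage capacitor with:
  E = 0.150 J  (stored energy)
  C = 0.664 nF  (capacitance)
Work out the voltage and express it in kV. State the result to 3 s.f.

Rearranging E = ½C·V² for V: V = √(2E/C).
E = 0.150 J; C = 0.664 nF = 6.640×10^-10 F.
V = 21256 V  (the unit combination reduces to kg·m²/(A·s³) = V)
21256 V × (1 kV / 1000 V) = 21.26 kV

21.3 kV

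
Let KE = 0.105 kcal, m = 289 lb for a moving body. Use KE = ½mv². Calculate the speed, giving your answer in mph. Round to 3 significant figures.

5.79 mph

Rearranging: v = √(2·KE/m).
KE = 0.105 kcal = 439.3 J; m = 289 lb = 131.1 kg.
v = 2.589 m/s
2.589 m/s × (1 mph / 0.4470 m/s) = 5.791 mph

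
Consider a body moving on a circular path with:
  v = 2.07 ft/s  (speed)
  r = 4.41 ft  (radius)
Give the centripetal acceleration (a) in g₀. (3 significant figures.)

0.0302 g₀

Directly: a = v²/r.
v = 2.07 ft/s = 0.6309 m/s; r = 4.41 ft = 1.344 m.
a = 0.2962 m/s²
0.2962 m/s² × (1 g₀ / 9.807 m/s²) = 0.03020 g₀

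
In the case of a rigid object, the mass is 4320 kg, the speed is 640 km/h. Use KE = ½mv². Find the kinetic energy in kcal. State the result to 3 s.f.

KE is given directly by: KE = ½mv².
m = 4320 kg; v = 640 km/h = 177.8 m/s.
KE = 6.827×10^7 J  (the unit combination reduces to kg·m²/s² = J)
6.827×10^7 J × (1 kcal / 4184 J) = 16316 kcal

16300 kcal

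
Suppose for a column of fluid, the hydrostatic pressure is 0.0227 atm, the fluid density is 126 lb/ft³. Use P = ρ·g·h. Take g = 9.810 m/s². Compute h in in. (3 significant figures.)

4.57 in

Rearranging: h = P/(ρ·g).
P = 0.0227 atm = 2300 Pa; ρ = 126 lb/ft³ = 2018 kg/m³; g = 9.810 m/s².
h = 0.1162 m
0.1162 m × (1 in / 0.02540 m) = 4.573 in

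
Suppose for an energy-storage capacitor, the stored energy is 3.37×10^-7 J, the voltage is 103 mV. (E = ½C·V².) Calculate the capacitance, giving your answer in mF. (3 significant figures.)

0.0635 mF

Rearranging: C = 2E/V².
E = 3.37×10^-7 J; V = 103 mV = 0.1030 V.
C = 6.353×10^-5 F
6.353×10^-5 F × (1 mF / 0.001000 F) = 0.06353 mF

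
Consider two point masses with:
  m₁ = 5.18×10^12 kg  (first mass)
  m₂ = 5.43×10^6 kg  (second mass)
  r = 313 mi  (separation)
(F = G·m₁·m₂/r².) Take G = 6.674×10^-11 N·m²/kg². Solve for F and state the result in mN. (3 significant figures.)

7.40 mN

Directly: F = Gm₁m₂/r².
m₁ = 5.18×10^12 kg; m₂ = 5.43×10^6 kg; r = 313 mi = 5.037×10^5 m; G = 6.674×10^-11 N·m²/kg².
F = 0.007398 N  (the unit combination reduces to kg·m/s² = N)
0.007398 N × (1 mN / 0.001000 N) = 7.398 mN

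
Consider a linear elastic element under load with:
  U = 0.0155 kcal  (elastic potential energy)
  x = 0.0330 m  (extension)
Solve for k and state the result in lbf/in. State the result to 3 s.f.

680 lbf/in

Rearranging U = ½k·x² for k: k = 2U/x².
U = 0.0155 kcal = 64.85 J; x = 0.0330 m.
k = 1.191×10^5 N/m
1.191×10^5 N/m × (1 lbf/in / 175.1 N/m) = 680.1 lbf/in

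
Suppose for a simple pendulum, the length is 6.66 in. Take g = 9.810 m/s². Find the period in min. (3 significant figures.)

0.0138 min

T is given directly by: T = 2π√(L/g).
L = 6.66 in = 0.1692 m; g = 9.810 m/s².
T = 0.8251 s
0.8251 s × (1 min / 60.00 s) = 0.01375 min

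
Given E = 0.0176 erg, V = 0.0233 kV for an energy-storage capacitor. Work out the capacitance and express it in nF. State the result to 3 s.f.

Rearranging E = ½C·V² for C: C = 2E/V².
E = 0.0176 erg = 1.760×10^-9 J; V = 0.0233 kV = 23.30 V.
C = 6.484×10^-12 F
6.484×10^-12 F × (1 nF / 1.000×10^-9 F) = 0.006484 nF

0.00648 nF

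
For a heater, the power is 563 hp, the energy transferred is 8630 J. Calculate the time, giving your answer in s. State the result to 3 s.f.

Solving P = W/t for t: t = W/P.
P = 563 hp = 4.198×10^5 W; W = 8630 J.
t = 0.02056 s

0.0206 s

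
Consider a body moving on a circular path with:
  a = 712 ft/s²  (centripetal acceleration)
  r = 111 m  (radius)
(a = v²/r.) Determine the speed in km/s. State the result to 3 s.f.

0.155 km/s

Solving a = v²/r for v: v = √(a·r).
a = 712 ft/s² = 217.0 m/s²; r = 111 m.
v = 155.2 m/s
155.2 m/s × (1 km/s / 1000 m/s) = 0.1552 km/s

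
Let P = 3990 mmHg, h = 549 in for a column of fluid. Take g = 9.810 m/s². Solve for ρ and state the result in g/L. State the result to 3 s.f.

3890 g/L

Rearranging P = ρ·g·h for ρ: ρ = P/(g·h).
P = 3990 mmHg = 5.320×10^5 Pa; h = 549 in = 13.94 m; g = 9.810 m/s².
ρ = 3889 kg/m³
Since 1 g/L = 1 kg/m³, 3889 g/L.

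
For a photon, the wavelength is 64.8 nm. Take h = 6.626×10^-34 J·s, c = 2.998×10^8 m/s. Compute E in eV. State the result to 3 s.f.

E is given directly by: E = hc/λ.
λ = 64.8 nm = 6.480×10^-8 m; h = 6.626×10^-34 J·s; c = 2.998×10^8 m/s.
E = 3.066×10^-18 J
3.066×10^-18 J × (1 eV / 1.602×10^-19 J) = 19.13 eV

19.1 eV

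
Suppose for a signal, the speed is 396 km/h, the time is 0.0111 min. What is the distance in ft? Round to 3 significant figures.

240 ft

Rearranging v = d/t for d: d = v·t.
v = 396 km/h = 110.0 m/s; t = 0.0111 min = 0.6660 s.
d = 73.26 m
73.26 m × (1 ft / 0.3048 m) = 240.4 ft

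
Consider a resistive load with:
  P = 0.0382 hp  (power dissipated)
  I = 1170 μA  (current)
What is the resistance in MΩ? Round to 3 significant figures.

20.8 MΩ

Rearranging: R = P/I².
P = 0.0382 hp = 28.49 W; I = 1170 μA = 0.001170 A.
R = 2.081×10^7 Ω
2.081×10^7 Ω × (1 MΩ / 1.000×10^6 Ω) = 20.81 MΩ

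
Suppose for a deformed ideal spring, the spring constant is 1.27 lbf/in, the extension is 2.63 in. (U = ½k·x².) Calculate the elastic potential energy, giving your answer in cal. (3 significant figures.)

U is given directly by: U = ½kx².
k = 1.27 lbf/in = 222.4 N/m; x = 2.63 in = 0.06680 m.
U = 0.4963 J
0.4963 J × (1 cal / 4.184 J) = 0.1186 cal

0.119 cal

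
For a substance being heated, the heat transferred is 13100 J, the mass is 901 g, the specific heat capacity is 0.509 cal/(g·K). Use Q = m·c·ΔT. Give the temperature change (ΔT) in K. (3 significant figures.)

Rearranging Q = m·c·ΔT for ΔT: ΔT = Q/(m·c).
Q = 13100 J; m = 901 g = 0.9010 kg; c = 0.509 cal/(g·K) = 2130 J/(kg·K).
ΔT = 6.827 K

6.83 K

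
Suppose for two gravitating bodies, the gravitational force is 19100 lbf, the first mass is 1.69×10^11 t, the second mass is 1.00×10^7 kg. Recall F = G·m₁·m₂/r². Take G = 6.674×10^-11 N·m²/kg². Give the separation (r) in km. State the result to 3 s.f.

1.15 km

Rearranging: r = √(G·m₁m₂/F).
F = 19100 lbf = 84961 N; m₁ = 1.69×10^11 t = 1.690×10^14 kg; m₂ = 1.00×10^7 kg; G = 6.674×10^-11 N·m²/kg².
r = 1152 m
1152 m × (1 km / 1000 m) = 1.152 km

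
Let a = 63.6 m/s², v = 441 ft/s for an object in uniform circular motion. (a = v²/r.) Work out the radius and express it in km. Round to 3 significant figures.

0.284 km

Rearranging a = v²/r for r: r = v²/a.
a = 63.6 m/s²; v = 441 ft/s = 134.4 m/s.
r = 284.1 m
284.1 m × (1 km / 1000 m) = 0.2841 km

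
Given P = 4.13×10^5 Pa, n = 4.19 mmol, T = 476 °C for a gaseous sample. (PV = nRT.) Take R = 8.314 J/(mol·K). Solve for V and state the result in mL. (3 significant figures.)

Rearranging: V = nRT/P.
P = 4.13×10^5 Pa; n = 4.19 mmol = 0.004190 mol; T = 476 °C = 749.1 K; R = 8.314 J/(mol·K).
V = 6.319×10^-5 m³
6.319×10^-5 m³ × (1 mL / 1.000×10^-6 m³) = 63.19 mL

63.2 mL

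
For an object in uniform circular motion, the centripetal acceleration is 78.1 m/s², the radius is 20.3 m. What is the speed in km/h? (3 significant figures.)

143 km/h

Solving a = v²/r for v: v = √(a·r).
a = 78.1 m/s²; r = 20.3 m.
v = 39.82 m/s
39.82 m/s × (1 km/h / 0.2778 m/s) = 143.3 km/h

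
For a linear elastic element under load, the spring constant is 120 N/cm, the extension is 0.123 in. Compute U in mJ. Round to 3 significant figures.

Directly: U = ½kx².
k = 120 N/cm = 12000 N/m; x = 0.123 in = 0.003124 m.
U = 0.05856 J  (the unit combination reduces to kg·m²/s² = J)
0.05856 J × (1 mJ / 0.001000 J) = 58.56 mJ

58.6 mJ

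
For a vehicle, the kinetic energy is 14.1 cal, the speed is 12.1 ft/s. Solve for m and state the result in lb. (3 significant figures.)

Rearranging KE = ½mv² for m: m = 2·KE/v².
KE = 14.1 cal = 58.99 J; v = 12.1 ft/s = 3.688 m/s.
m = 8.674 kg
8.674 kg × (1 lb / 0.4536 kg) = 19.12 lb

19.1 lb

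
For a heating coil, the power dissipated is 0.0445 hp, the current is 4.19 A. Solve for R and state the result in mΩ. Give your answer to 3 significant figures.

Rearranging P = I²R for R: R = P/I².
P = 0.0445 hp = 33.18 W; I = 4.19 A.
R = 1.890 Ω
1.890 Ω × (1 mΩ / 0.001000 Ω) = 1890 mΩ

1890 mΩ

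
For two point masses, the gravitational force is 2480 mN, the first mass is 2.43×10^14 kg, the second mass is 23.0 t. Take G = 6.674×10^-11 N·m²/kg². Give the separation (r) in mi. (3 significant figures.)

From Newton's law of gravitation: r = √(G·m₁m₂/F).
F = 2480 mN = 2.480 N; m₁ = 2.43×10^14 kg; m₂ = 23.0 t = 23000 kg; G = 6.674×10^-11 N·m²/kg².
r = 12264 m
12264 m × (1 mi / 1609 m) = 7.621 mi

7.62 mi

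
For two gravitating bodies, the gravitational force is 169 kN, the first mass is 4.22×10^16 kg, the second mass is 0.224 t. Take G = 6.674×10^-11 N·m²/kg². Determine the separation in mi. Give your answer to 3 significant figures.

0.0380 mi

Rearranging: r = √(G·m₁m₂/F).
F = 169 kN = 1.690×10^5 N; m₁ = 4.22×10^16 kg; m₂ = 0.224 t = 224.0 kg; G = 6.674×10^-11 N·m²/kg².
r = 61.10 m
61.10 m × (1 mi / 1609 m) = 0.03796 mi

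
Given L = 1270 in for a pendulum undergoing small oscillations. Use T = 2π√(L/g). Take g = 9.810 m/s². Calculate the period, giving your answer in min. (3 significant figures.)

Directly: T = 2π√(L/g).
L = 1270 in = 32.26 m; g = 9.810 m/s².
T = 11.39 s
11.39 s × (1 min / 60.00 s) = 0.1899 min

0.190 min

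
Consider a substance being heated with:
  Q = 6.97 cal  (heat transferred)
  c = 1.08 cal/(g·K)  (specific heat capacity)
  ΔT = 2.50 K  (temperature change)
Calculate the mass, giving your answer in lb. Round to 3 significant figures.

Rearranging: m = Q/(c·ΔT).
Q = 6.97 cal = 29.16 J; c = 1.08 cal/(g·K) = 4519 J/(kg·K); ΔT = 2.50 K.
m = 0.002581 kg
0.002581 kg × (1 lb / 0.4536 kg) = 0.005691 lb

0.00569 lb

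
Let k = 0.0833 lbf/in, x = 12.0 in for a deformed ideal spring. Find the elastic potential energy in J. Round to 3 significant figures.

U is given directly by: U = ½kx².
k = 0.0833 lbf/in = 14.59 N/m; x = 12.0 in = 0.3048 m.
U = 0.6776 J  (the unit combination reduces to kg·m²/s² = J)

0.678 J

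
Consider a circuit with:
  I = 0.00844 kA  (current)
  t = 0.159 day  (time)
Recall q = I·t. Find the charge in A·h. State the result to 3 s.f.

Directly: q = It.
I = 0.00844 kA = 8.440 A; t = 0.159 day = 13738 s.
q = 1.159×10^5 C
1.159×10^5 C × (1 A·h / 3600 C) = 32.21 A·h

32.2 A·h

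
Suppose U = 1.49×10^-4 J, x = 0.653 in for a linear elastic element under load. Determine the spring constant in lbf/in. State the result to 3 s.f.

Rearranging U = ½k·x² for k: k = 2U/x².
U = 1.49×10^-4 J; x = 0.653 in = 0.01659 m.
k = 1.083 N/m
1.083 N/m × (1 lbf/in / 175.1 N/m) = 0.006185 lbf/in

0.00619 lbf/in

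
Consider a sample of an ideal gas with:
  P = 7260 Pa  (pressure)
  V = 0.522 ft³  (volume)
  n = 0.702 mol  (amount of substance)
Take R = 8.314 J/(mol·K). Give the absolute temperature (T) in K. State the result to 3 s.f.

Rearranging: T = PV/(nR).
P = 7260 Pa; V = 0.522 ft³ = 0.01478 m³; n = 0.702 mol; R = 8.314 J/(mol·K).
T = 18.39 K

18.4 K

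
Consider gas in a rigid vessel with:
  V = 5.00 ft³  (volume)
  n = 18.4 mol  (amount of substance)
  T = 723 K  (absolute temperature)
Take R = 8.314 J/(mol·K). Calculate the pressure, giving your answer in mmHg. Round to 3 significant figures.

Directly: P = nRT/V.
V = 5.00 ft³ = 0.1416 m³; n = 18.4 mol; T = 723 K; R = 8.314 J/(mol·K).
P = 7.812×10^5 Pa
7.812×10^5 Pa × (1 mmHg / 133.3 Pa) = 5859 mmHg

5860 mmHg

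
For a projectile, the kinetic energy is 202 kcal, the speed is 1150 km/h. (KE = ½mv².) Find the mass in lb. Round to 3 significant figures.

36.5 lb

Rearranging: m = 2·KE/v².
KE = 202 kcal = 8.452×10^5 J; v = 1150 km/h = 319.4 m/s.
m = 16.56 kg
16.56 kg × (1 lb / 0.4536 kg) = 36.52 lb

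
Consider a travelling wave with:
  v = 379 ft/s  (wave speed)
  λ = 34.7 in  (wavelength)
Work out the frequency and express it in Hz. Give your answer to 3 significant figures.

Rearranging v = f·λ for f: f = v/λ.
v = 379 ft/s = 115.5 m/s; λ = 34.7 in = 0.8814 m.
f = 131.1 Hz

131 Hz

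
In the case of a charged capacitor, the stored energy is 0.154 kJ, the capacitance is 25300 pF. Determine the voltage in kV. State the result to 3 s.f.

110 kV

Rearranging E = ½C·V² for V: V = √(2E/C).
E = 0.154 kJ = 154.0 J; C = 25300 pF = 2.530×10^-8 F.
V = 1.103×10^5 V
1.103×10^5 V × (1 kV / 1000 V) = 110.3 kV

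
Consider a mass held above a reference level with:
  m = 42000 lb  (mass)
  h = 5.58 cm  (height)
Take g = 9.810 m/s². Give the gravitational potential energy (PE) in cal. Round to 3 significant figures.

2490 cal

Directly: PE = mgh.
m = 42000 lb = 19051 kg; h = 5.58 cm = 0.05580 m; g = 9.810 m/s².
PE = 10428 J
10428 J × (1 cal / 4.184 J) = 2492 cal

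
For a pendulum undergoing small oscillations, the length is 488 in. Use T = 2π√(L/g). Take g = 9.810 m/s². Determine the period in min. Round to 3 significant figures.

0.118 min

Directly: T = 2π√(L/g).
L = 488 in = 12.40 m; g = 9.810 m/s².
T = 7.063 s
7.063 s × (1 min / 60.00 s) = 0.1177 min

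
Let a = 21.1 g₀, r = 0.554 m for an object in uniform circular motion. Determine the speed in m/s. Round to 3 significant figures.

10.7 m/s

Rearranging a = v²/r for v: v = √(a·r).
a = 21.1 g₀ = 206.9 m/s²; r = 0.554 m.
v = 10.71 m/s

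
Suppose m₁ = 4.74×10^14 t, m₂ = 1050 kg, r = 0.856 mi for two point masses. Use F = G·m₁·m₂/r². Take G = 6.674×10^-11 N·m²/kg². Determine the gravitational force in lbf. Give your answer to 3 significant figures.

From Newton's law of gravitation: F = Gm₁m₂/r².
m₁ = 4.74×10^14 t = 4.740×10^17 kg; m₂ = 1050 kg; r = 0.856 mi = 1378 m; G = 6.674×10^-11 N·m²/kg².
F = 17503 N  (the unit combination reduces to kg·m/s² = N)
17503 N × (1 lbf / 4.448 N) = 3935 lbf

3930 lbf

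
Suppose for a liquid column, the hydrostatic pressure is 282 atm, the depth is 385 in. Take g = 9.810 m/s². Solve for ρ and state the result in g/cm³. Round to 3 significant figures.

Rearranging: ρ = P/(g·h).
P = 282 atm = 2.857×10^7 Pa; h = 385 in = 9.779 m; g = 9.810 m/s².
ρ = 2.979×10^5 kg/m³
2.979×10^5 kg/m³ × (1 g/cm³ / 1000 kg/m³) = 297.9 g/cm³

298 g/cm³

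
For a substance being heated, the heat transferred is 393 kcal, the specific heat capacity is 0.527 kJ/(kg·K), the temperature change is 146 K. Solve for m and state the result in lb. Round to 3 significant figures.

Rearranging Q = m·c·ΔT for m: m = Q/(c·ΔT).
Q = 393 kcal = 1.644×10^6 J; c = 0.527 kJ/(kg·K) = 527.0 J/(kg·K); ΔT = 146 K.
m = 21.37 kg
21.37 kg × (1 lb / 0.4536 kg) = 47.11 lb

47.1 lb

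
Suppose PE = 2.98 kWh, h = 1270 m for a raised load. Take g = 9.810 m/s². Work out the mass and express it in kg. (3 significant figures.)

861 kg

Solving PE = m·g·h for m: m = PE/(g·h).
PE = 2.98 kWh = 1.073×10^7 J; h = 1270 m; g = 9.810 m/s².
m = 861.1 kg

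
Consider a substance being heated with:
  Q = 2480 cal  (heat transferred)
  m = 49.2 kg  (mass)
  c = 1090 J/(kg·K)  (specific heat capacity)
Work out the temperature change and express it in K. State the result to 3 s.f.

0.193 K

Rearranging: ΔT = Q/(m·c).
Q = 2480 cal = 10376 J; m = 49.2 kg; c = 1090 J/(kg·K).
ΔT = 0.1935 K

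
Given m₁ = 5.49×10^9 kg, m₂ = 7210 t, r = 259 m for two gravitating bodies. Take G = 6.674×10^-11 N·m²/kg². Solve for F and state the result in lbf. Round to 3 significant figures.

8.85 lbf

F is given directly by: F = Gm₁m₂/r².
m₁ = 5.49×10^9 kg; m₂ = 7210 t = 7.210×10^6 kg; r = 259 m; G = 6.674×10^-11 N·m²/kg².
F = 39.38 N  (the unit combination reduces to kg·m/s² = N)
39.38 N × (1 lbf / 4.448 N) = 8.853 lbf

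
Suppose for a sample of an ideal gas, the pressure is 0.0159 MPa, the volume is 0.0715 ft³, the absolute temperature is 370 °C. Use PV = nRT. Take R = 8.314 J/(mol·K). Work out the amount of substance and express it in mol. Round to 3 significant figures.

0.00602 mol

Solving PV = nRT for n: n = PV/(RT).
P = 0.0159 MPa = 15900 Pa; V = 0.0715 ft³ = 0.002025 m³; T = 370 °C = 643.1 K; R = 8.314 J/(mol·K).
n = 0.006020 mol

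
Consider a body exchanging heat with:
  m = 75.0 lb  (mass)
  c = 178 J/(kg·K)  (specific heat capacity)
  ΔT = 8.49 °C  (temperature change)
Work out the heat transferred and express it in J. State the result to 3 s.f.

Directly: Q = mcΔT.
m = 75.0 lb = 34.02 kg; c = 178 J/(kg·K); ΔT = 8.49 °C = 8.490 K.
Q = 51411 J  (the unit combination reduces to kg·m²/s² = J)

51400 J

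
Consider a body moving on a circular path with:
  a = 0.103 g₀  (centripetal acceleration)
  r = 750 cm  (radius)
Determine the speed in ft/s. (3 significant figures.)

9.03 ft/s

Rearranging: v = √(a·r).
a = 0.103 g₀ = 1.010 m/s²; r = 750 cm = 7.500 m.
v = 2.752 m/s
2.752 m/s × (1 ft/s / 0.3048 m/s) = 9.030 ft/s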